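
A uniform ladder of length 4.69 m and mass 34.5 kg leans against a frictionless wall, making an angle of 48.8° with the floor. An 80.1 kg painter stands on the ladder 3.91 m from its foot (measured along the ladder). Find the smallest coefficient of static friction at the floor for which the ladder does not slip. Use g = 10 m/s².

Taking torques about the foot of the ladder:
Ladder weight 34.5×10 = 345 N acts at 2.345 m along the ladder; its horizontal arm is 2.345·cos48.8° = 1.545 m → τ = 533 N·m clockwise.
Painter: 80.1×10 = 801 N at 3.91 m → arm 2.575 m → τ = 2063 N·m clockwise.
Wall normal N acts horizontally at the top; its moment arm is the height L sinθ = 4.69·sin48.8° = 3.529 m, counterclockwise.
Setting net torque to zero: N × 3.529 = 2596 → N = 735.6 N.
ΣFx = 0 ⇒ f = N_wall = 735.6 N. ΣFy = 0 ⇒ N_floor = 1146 N.
μ_min = f / N_floor = 735.6 / 1146 = 0.642.

μ_min ≈ 0.642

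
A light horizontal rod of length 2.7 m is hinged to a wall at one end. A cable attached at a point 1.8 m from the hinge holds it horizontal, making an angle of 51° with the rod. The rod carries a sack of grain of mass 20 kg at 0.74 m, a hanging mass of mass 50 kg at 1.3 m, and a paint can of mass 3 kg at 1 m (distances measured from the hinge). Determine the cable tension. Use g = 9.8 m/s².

T ≈ 580 N

Sum moments about the hinge (the unknown hinge reaction has zero arm there).
Sack of grain: 20 × 9.8 = 196 N down at 0.74 m → arm 0.74 m, τ = 196 × 0.74 = 145 N·m clockwise.
Hanging mass: 50 × 9.8 = 490 N down at 1.3 m → arm 1.3 m, τ = 490 × 1.3 = 637 N·m clockwise.
Paint can: 3 × 9.8 = 29.4 N down at 1 m → arm 1 m, τ = 29.4 × 1 = 29.4 N·m clockwise.
Total clockwise load moment = 811.4 N·m.
The cable tension T acts at 1.8 m; only its component perpendicular to the rod, T sinθ, produces torque. sin 51° = 0.7771.
Setting net torque to zero: T × 1.8 × 0.7771 = 811.4 → T = 811.4 / 1.399 = 580 N.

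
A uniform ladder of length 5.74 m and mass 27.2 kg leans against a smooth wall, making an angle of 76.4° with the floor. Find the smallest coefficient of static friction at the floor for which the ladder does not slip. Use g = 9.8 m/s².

μ_min ≈ 0.121

Take moments about the foot of the ladder.
Ladder weight 27.2×9.8 = 266.6 N acts at 2.87 m along the ladder; its horizontal arm is 2.87·cos76.4° = 0.6749 m → τ = 179.9 N·m clockwise.
Wall normal N acts horizontally at the top; its moment arm is the height L sinθ = 5.74·sin76.4° = 5.579 m, counterclockwise.
For rotational equilibrium, N × 5.579 = 179.9, so N = 32.25 N.
ΣFx = 0 ⇒ f = N_wall = 32.25 N. ΣFy = 0 ⇒ N_floor = 266.6 N.
μ_min = f / N_floor = 32.25 / 266.6 = 0.121.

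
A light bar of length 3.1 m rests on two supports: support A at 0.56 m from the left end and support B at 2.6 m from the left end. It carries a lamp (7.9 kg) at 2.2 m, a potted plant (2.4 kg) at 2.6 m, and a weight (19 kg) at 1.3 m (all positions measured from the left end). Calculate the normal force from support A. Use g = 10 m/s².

R_A ≈ 137 N

Sum moments about support B (its reaction then has zero moment arm).
Lamp: 7.9 × 10 = 79 N down at 2.2 m → arm 0.4 m, τ = 79 × 0.4 = 31.6 N·m counterclockwise.
Potted plant: acts at the support B, moment arm 0 → no torque.
Weight: 19 × 10 = 190 N down at 1.3 m → arm 1.3 m, τ = 190 × 1.3 = 247 N·m counterclockwise.
Net load moment about support B = 278.6 N·m counterclockwise.
Reaction R at support A is upward at 0.56 m, arm 2.04 m → moment R × 2.04 clockwise.
Balancing moments: R × 2.04 = 278.6, giving R = 137 N.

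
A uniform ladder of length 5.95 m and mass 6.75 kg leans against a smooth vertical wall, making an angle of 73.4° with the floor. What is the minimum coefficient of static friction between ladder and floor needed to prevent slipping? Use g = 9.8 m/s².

μ_min ≈ 0.149

About the foot of the ladder:
Ladder weight 6.75×9.8 = 66.15 N acts at 2.975 m along the ladder; its horizontal arm is 2.975·cos73.4° = 0.8499 m → τ = 56.22 N·m clockwise.
Wall normal N acts horizontally at the top; its moment arm is the height L sinθ = 5.95·sin73.4° = 5.702 m, counterclockwise.
Setting net torque to zero: N × 5.702 = 56.22 → N = 9.86 N.
ΣFx = 0 ⇒ f = N_wall = 9.86 N. ΣFy = 0 ⇒ N_floor = 66.15 N.
μ_min = f / N_floor = 9.86 / 66.15 = 0.149.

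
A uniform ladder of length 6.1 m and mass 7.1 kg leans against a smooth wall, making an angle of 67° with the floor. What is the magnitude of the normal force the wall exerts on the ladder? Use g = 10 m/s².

Choose the foot of the ladder as the axis so the floor normal and friction both act there and drop out.
Ladder weight 7.1×10 = 71 N acts at 3.05 m along the ladder; its horizontal arm is 3.05·cos67° = 1.192 m → τ = 84.63 N·m clockwise.
Wall normal N acts horizontally at the top; its moment arm is the height L sinθ = 6.1·sin67° = 5.615 m, counterclockwise.
Στ = 0 ⇒ N × 5.615 = 84.63 ⇒ N = 15.1 N.

N_wall ≈ 15.1 N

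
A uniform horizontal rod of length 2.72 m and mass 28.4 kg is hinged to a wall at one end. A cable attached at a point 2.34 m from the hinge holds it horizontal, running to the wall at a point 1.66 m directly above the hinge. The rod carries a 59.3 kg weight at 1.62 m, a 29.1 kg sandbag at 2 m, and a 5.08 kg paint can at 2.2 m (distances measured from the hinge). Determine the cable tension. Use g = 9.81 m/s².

About the hinge:
Beam weight: 28.4 × 9.81 = 278.6 N down at 1.36 m → arm 1.36 m, τ = 278.6 × 1.36 = 378.9 N·m clockwise.
Weight: 59.3 × 9.81 = 581.7 N down at 1.62 m → arm 1.62 m, τ = 581.7 × 1.62 = 942.4 N·m clockwise.
Sandbag: 29.1 × 9.81 = 285.5 N down at 2 m → arm 2 m, τ = 285.5 × 2 = 571 N·m clockwise.
Paint can: 5.08 × 9.81 = 49.83 N down at 2.2 m → arm 2.2 m, τ = 49.83 × 2.2 = 109.6 N·m clockwise.
Total clockwise load moment = 2002 N·m.
The cable tension T acts at 2.34 m; only its component perpendicular to the rod, T sinθ, produces torque. sinθ = h/√(h²+d²) = 1.66/√(1.66²+2.34²) = 0.5786.
For rotational equilibrium, T × 2.34 × 0.5786 = 2002, so T = 2002 / 1.354 = 1480 N.

T ≈ 1480 N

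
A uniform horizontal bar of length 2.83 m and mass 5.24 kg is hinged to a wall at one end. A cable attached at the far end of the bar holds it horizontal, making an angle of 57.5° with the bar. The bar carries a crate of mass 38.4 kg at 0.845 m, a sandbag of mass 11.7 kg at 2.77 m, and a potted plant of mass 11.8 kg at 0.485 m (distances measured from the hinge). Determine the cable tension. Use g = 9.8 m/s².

Take moments about the hinge.
Beam weight: 5.24 × 9.8 = 51.35 N down at 1.415 m → arm 1.415 m, τ = 51.35 × 1.415 = 72.66 N·m clockwise.
Crate: 38.4 × 9.8 = 376.3 N down at 0.845 m → arm 0.845 m, τ = 376.3 × 0.845 = 318 N·m clockwise.
Sandbag: 11.7 × 9.8 = 114.7 N down at 2.77 m → arm 2.77 m, τ = 114.7 × 2.77 = 317.7 N·m clockwise.
Potted plant: 11.8 × 9.8 = 115.6 N down at 0.485 m → arm 0.485 m, τ = 115.6 × 0.485 = 56.07 N·m clockwise.
Total clockwise load moment = 764.4 N·m.
The cable tension T acts at 2.83 m; only its component perpendicular to the bar, T sinθ, produces torque. sin 57.5° = 0.8434.
Setting net torque to zero: T × 2.83 × 0.8434 = 764.4 → T = 764.4 / 2.387 = 320 N.

T ≈ 320 N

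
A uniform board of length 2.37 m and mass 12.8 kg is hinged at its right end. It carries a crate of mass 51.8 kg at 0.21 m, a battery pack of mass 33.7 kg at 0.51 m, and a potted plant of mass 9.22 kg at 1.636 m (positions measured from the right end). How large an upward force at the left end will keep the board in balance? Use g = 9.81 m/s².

F ≈ 241 N

Choose the right end as the axis so the unknown pivot reaction has zero arm there.
Beam weight: 12.8 × 9.81 = 125.6 N down at 1.185 m → arm 1.185 m, τ = 125.6 × 1.185 = 148.8 N·m counterclockwise.
Crate: 51.8 × 9.81 = 508.2 N down at 0.21 m → arm 0.21 m, τ = 508.2 × 0.21 = 106.7 N·m counterclockwise.
Battery pack: 33.7 × 9.81 = 330.6 N down at 0.51 m → arm 0.51 m, τ = 330.6 × 0.51 = 168.6 N·m counterclockwise.
Potted plant: 9.22 × 9.81 = 90.45 N down at 1.636 m → arm 1.636 m, τ = 90.45 × 1.636 = 148 N·m counterclockwise.
Net moment of the loads = 572.1 N·m counterclockwise.
The upward force F acts at the left end, arm 2.37 m, giving F × 2.37 clockwise.
Setting net torque to zero: F × 2.37 = 572.1 → F = 572.1 / 2.37 = 241 N.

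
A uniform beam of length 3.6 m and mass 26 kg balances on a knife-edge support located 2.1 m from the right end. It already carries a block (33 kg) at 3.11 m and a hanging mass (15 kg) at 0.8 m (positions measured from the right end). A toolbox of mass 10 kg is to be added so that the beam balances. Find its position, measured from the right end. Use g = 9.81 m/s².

x ≈ 1.5 m from the right end

Taking torques about the knife-edge support (at 2.1 m from the right end):
Beam weight: 26 × 9.81 = 255.1 N down at 1.8 m → arm 0.3 m, τ = 255.1 × 0.3 = 76.53 N·m clockwise.
Block: 33 × 9.81 = 323.7 N down at 3.11 m → arm 1.01 m, τ = 323.7 × 1.01 = 326.9 N·m counterclockwise.
Hanging mass: 15 × 9.81 = 147.2 N down at 0.8 m → arm 1.3 m, τ = 147.2 × 1.3 = 191.4 N·m clockwise.
Net moment of existing loads = 58.97 N·m counterclockwise.
The toolbox weighs 10 × 9.81 = 98.1 N and must supply an equal clockwise moment, so its lever arm about the knife-edge support is 58.97 / 98.1 = 0.601 m.
That puts it at 2.1 − 0.601 = 1.5 m from the right end.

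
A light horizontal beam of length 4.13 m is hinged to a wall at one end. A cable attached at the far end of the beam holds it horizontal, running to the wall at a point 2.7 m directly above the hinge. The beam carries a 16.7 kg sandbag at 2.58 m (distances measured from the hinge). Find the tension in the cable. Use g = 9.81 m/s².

T ≈ 187 N

Take moments about the hinge.
Sandbag: 16.7 × 9.81 = 163.8 N down at 2.58 m → arm 2.58 m, τ = 163.8 × 2.58 = 422.6 N·m clockwise.
Total clockwise load moment = 422.6 N·m.
The cable tension T acts at 4.13 m; only its component perpendicular to the beam, T sinθ, produces torque. sinθ = h/√(h²+d²) = 2.7/√(2.7²+4.13²) = 0.5472.
Balancing moments: T × 4.13 × 0.5472 = 422.6, giving T = 422.6 / 2.26 = 187 N.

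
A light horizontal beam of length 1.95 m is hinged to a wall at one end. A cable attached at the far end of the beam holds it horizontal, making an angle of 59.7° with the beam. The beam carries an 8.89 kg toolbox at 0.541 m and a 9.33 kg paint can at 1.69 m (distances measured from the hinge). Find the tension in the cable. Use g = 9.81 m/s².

Choose the hinge as the axis so the unknown hinge reaction has zero arm there.
Toolbox: 8.89 × 9.81 = 87.21 N down at 0.541 m → arm 0.541 m, τ = 87.21 × 0.541 = 47.18 N·m clockwise.
Paint can: 9.33 × 9.81 = 91.53 N down at 1.69 m → arm 1.69 m, τ = 91.53 × 1.69 = 154.7 N·m clockwise.
Total clockwise load moment = 201.9 N·m.
The cable tension T acts at 1.95 m; only its component perpendicular to the beam, T sinθ, produces torque. sin 59.7° = 0.8634.
For rotational equilibrium, T × 1.95 × 0.8634 = 201.9, so T = 201.9 / 1.684 = 120 N.

T ≈ 120 N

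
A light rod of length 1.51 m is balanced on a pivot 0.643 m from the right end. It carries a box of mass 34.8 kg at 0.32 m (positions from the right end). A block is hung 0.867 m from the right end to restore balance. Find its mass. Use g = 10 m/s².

m ≈ 50.2 kg

Sum moments about the pivot (at 0.643 m from the right end) (the support reaction has zero arm there).
Box: 34.8 × 10 = 348 N down at 0.32 m → arm 0.323 m, τ = 348 × 0.323 = 112.4 N·m clockwise.
Net moment of known loads = 112.4 N·m clockwise.
An unknown mass m at 0.867 m has arm 0.224 m; its moment is m·g·0.224 counterclockwise.
For rotational equilibrium, m × 10 × 0.224 = 112.4, so m = 112.4 / (10 × 0.224) = 50.2 kg.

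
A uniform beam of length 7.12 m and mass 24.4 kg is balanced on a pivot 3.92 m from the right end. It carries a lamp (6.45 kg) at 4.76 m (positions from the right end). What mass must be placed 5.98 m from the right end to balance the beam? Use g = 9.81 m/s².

m ≈ 1.63 kg

About the pivot (at 3.92 m from the right end):
Beam weight: 24.4 × 9.81 = 239.4 N down at 3.56 m → arm 0.36 m, τ = 239.4 × 0.36 = 86.18 N·m clockwise.
Lamp: 6.45 × 9.81 = 63.27 N down at 4.76 m → arm 0.84 m, τ = 63.27 × 0.84 = 53.15 N·m counterclockwise.
Net moment of known loads = 33.03 N·m clockwise.
An unknown mass m at 5.98 m has arm 2.06 m; its moment is m·g·2.06 counterclockwise.
Στ = 0 ⇒ m × 9.81 × 2.06 = 33.03 ⇒ m = 33.03 / (9.81 × 2.06) = 1.63 kg.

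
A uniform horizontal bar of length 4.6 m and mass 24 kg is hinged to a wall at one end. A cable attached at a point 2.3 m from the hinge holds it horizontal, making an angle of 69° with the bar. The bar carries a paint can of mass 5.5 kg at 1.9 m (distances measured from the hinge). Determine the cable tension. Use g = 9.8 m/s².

Take moments about the hinge.
Beam weight: 24 × 9.8 = 235.2 N down at 2.3 m → arm 2.3 m, τ = 235.2 × 2.3 = 541 N·m clockwise.
Paint can: 5.5 × 9.8 = 53.9 N down at 1.9 m → arm 1.9 m, τ = 53.9 × 1.9 = 102.4 N·m clockwise.
Total clockwise load moment = 643.4 N·m.
The cable tension T acts at 2.3 m; only its component perpendicular to the bar, T sinθ, produces torque. sin 69° = 0.9336.
For rotational equilibrium, T × 2.3 × 0.9336 = 643.4, so T = 643.4 / 2.147 = 300 N.

T ≈ 300 N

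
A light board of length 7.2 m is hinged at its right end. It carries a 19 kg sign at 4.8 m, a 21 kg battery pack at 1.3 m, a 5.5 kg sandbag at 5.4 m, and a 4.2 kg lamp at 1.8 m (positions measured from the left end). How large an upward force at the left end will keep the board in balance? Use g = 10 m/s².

F ≈ 281 N

Taking torques about the right end:
Sign: 19 × 10 = 190 N down at 4.8 m → arm 2.4 m, τ = 190 × 2.4 = 456 N·m counterclockwise.
Battery pack: 21 × 10 = 210 N down at 1.3 m → arm 5.9 m, τ = 210 × 5.9 = 1239 N·m counterclockwise.
Sandbag: 5.5 × 10 = 55 N down at 5.4 m → arm 1.8 m, τ = 55 × 1.8 = 99 N·m counterclockwise.
Lamp: 4.2 × 10 = 42 N down at 1.8 m → arm 5.4 m, τ = 42 × 5.4 = 226.8 N·m counterclockwise.
Net moment of the loads = 2021 N·m counterclockwise.
The upward force F acts at the left end, arm 7.2 m, giving F × 7.2 clockwise.
For rotational equilibrium, F × 7.2 = 2021, so F = 2021 / 7.2 = 281 N.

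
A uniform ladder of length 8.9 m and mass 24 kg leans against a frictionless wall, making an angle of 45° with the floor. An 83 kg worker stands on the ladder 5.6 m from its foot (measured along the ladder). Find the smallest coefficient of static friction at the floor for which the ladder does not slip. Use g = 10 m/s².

Take moments about the foot of the ladder.
Ladder weight 24×10 = 240 N acts at 4.45 m along the ladder; its horizontal arm is 4.45·cos45° = 3.147 m → τ = 755.3 N·m clockwise.
Worker: 83×10 = 830 N at 5.6 m → arm 3.96 m → τ = 3287 N·m clockwise.
Wall normal N acts horizontally at the top; its moment arm is the height L sinθ = 8.9·sin45° = 6.293 m, counterclockwise.
Balancing moments: N × 6.293 = 4042, giving N = 642.3 N.
ΣFx = 0 ⇒ f = N_wall = 642.3 N. ΣFy = 0 ⇒ N_floor = 1070 N.
μ_min = f / N_floor = 642.3 / 1070 = 0.6.

μ_min ≈ 0.6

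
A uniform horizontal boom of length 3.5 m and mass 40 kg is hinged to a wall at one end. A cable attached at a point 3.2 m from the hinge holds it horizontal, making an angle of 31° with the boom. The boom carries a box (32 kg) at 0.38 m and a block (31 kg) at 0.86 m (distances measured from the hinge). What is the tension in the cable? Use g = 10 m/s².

Choose the hinge as the axis so the unknown hinge reaction has zero arm there.
Beam weight: 40 × 10 = 400 N down at 1.75 m → arm 1.75 m, τ = 400 × 1.75 = 700 N·m clockwise.
Box: 32 × 10 = 320 N down at 0.38 m → arm 0.38 m, τ = 320 × 0.38 = 121.6 N·m clockwise.
Block: 31 × 10 = 310 N down at 0.86 m → arm 0.86 m, τ = 310 × 0.86 = 266.6 N·m clockwise.
Total clockwise load moment = 1088 N·m.
The cable tension T acts at 3.2 m; only its component perpendicular to the boom, T sinθ, produces torque. sin 31° = 0.515.
Στ = 0 ⇒ T × 3.2 × 0.515 = 1088 ⇒ T = 1088 / 1.648 = 660 N.

T ≈ 660 N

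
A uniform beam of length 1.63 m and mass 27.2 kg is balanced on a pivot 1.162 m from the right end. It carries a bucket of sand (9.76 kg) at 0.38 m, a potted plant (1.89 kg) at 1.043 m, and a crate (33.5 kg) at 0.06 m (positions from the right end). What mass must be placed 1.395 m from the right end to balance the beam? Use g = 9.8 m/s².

Taking torques about the pivot (at 1.162 m from the right end):
Beam weight: 27.2 × 9.8 = 266.6 N down at 0.815 m → arm 0.347 m, τ = 266.6 × 0.347 = 92.51 N·m clockwise.
Bucket of sand: 9.76 × 9.8 = 95.65 N down at 0.38 m → arm 0.782 m, τ = 95.65 × 0.782 = 74.8 N·m clockwise.
Potted plant: 1.89 × 9.8 = 18.52 N down at 1.043 m → arm 0.119 m, τ = 18.52 × 0.119 = 2.204 N·m clockwise.
Crate: 33.5 × 9.8 = 328.3 N down at 0.06 m → arm 1.102 m, τ = 328.3 × 1.102 = 361.8 N·m clockwise.
Net moment of known loads = 531.3 N·m clockwise.
An unknown mass m at 1.395 m has arm 0.233 m; its moment is m·g·0.233 counterclockwise.
For rotational equilibrium, m × 9.8 × 0.233 = 531.3, so m = 531.3 / (9.8 × 0.233) = 233 kg.

m ≈ 233 kg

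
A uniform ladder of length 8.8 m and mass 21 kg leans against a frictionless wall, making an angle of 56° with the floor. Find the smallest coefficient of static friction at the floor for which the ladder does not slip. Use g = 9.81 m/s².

μ_min ≈ 0.337

Choose the foot of the ladder as the axis so the floor normal and friction both act there and drop out.
Ladder weight 21×9.81 = 206 N acts at 4.4 m along the ladder; its horizontal arm is 4.4·cos56° = 2.46 m → τ = 506.8 N·m clockwise.
Wall normal N acts horizontally at the top; its moment arm is the height L sinθ = 8.8·sin56° = 7.296 m, counterclockwise.
Balancing moments: N × 7.296 = 506.8, giving N = 69.46 N.
ΣFx = 0 ⇒ f = N_wall = 69.46 N. ΣFy = 0 ⇒ N_floor = 206 N.
μ_min = f / N_floor = 69.46 / 206 = 0.337.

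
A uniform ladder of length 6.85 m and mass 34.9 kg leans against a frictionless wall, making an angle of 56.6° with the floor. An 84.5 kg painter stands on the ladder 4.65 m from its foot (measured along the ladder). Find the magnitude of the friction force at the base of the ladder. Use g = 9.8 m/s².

f ≈ 483 N

Sum moments about the foot of the ladder (the floor normal and friction both act there and drop out).
Ladder weight 34.9×9.8 = 342 N acts at 3.425 m along the ladder; its horizontal arm is 3.425·cos56.6° = 1.885 m → τ = 644.7 N·m clockwise.
Painter: 84.5×9.8 = 828.1 N at 4.65 m → arm 2.56 m → τ = 2120 N·m clockwise.
Wall normal N acts horizontally at the top; its moment arm is the height L sinθ = 6.85·sin56.6° = 5.719 m, counterclockwise.
Στ = 0 ⇒ N × 5.719 = 2765 ⇒ N = 483 N.
ΣFx = 0: friction at the foot balances the wall's push, so f = N_wall = 483 N.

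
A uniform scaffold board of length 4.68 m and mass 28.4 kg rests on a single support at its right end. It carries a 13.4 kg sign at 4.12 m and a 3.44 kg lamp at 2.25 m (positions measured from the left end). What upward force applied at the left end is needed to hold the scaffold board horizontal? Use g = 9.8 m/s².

Sum moments about the right end (the unknown pivot reaction has zero arm there).
Beam weight: 28.4 × 9.8 = 278.3 N down at 2.34 m → arm 2.34 m, τ = 278.3 × 2.34 = 651.2 N·m counterclockwise.
Sign: 13.4 × 9.8 = 131.3 N down at 4.12 m → arm 0.56 m, τ = 131.3 × 0.56 = 73.53 N·m counterclockwise.
Lamp: 3.44 × 9.8 = 33.71 N down at 2.25 m → arm 2.43 m, τ = 33.71 × 2.43 = 81.92 N·m counterclockwise.
Net moment of the loads = 806.6 N·m counterclockwise.
The upward force F acts at the left end, arm 4.68 m, giving F × 4.68 clockwise.
Balancing moments: F × 4.68 = 806.6, giving F = 806.6 / 4.68 = 172 N.

F ≈ 172 N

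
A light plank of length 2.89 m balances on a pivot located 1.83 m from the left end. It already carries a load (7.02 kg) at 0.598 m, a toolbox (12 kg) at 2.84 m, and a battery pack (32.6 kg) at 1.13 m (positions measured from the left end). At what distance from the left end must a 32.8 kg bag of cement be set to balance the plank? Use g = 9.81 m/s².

Sum moments about the pivot (at 1.83 m from the left end) (the support reaction has zero arm there).
Load: 7.02 × 9.81 = 68.87 N down at 0.598 m → arm 1.232 m, τ = 68.87 × 1.232 = 84.85 N·m counterclockwise.
Toolbox: 12 × 9.81 = 117.7 N down at 2.84 m → arm 1.01 m, τ = 117.7 × 1.01 = 118.9 N·m clockwise.
Battery pack: 32.6 × 9.81 = 319.8 N down at 1.13 m → arm 0.7 m, τ = 319.8 × 0.7 = 223.9 N·m counterclockwise.
Net moment of existing loads = 189.8 N·m counterclockwise.
The bag of cement weighs 32.8 × 9.81 = 321.8 N and must supply an equal clockwise moment, so its lever arm about the pivot is 189.8 / 321.8 = 0.59 m.
That puts it at 1.83 + 0.59 = 2.42 m from the left end.

x ≈ 2.42 m from the left end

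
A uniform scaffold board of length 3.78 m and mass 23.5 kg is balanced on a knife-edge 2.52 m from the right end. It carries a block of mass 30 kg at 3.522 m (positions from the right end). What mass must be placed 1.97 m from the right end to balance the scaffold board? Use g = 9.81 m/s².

m ≈ 27.7 kg

About the knife-edge (at 2.52 m from the right end):
Beam weight: 23.5 × 9.81 = 230.5 N down at 1.89 m → arm 0.63 m, τ = 230.5 × 0.63 = 145.2 N·m clockwise.
Block: 30 × 9.81 = 294.3 N down at 3.522 m → arm 1.002 m, τ = 294.3 × 1.002 = 294.9 N·m counterclockwise.
Net moment of known loads = 149.7 N·m counterclockwise.
An unknown mass m at 1.97 m has arm 0.55 m; its moment is m·g·0.55 clockwise.
Balancing moments: m × 9.81 × 0.55 = 149.7, giving m = 149.7 / (9.81 × 0.55) = 27.7 kg.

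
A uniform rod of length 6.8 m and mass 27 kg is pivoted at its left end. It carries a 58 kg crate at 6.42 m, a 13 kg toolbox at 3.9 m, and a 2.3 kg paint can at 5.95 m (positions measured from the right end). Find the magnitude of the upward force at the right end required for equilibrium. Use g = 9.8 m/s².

About the left end:
Beam weight: 27 × 9.8 = 264.6 N down at 3.4 m → arm 3.4 m, τ = 264.6 × 3.4 = 899.6 N·m clockwise.
Crate: 58 × 9.8 = 568.4 N down at 6.42 m → arm 0.38 m, τ = 568.4 × 0.38 = 216 N·m clockwise.
Toolbox: 13 × 9.8 = 127.4 N down at 3.9 m → arm 2.9 m, τ = 127.4 × 2.9 = 369.5 N·m clockwise.
Paint can: 2.3 × 9.8 = 22.54 N down at 5.95 m → arm 0.85 m, τ = 22.54 × 0.85 = 19.16 N·m clockwise.
Net moment of the loads = 1504 N·m clockwise.
The upward force F acts at the right end, arm 6.8 m, giving F × 6.8 counterclockwise.
Balancing moments: F × 6.8 = 1504, giving F = 1504 / 6.8 = 221 N.

F ≈ 221 N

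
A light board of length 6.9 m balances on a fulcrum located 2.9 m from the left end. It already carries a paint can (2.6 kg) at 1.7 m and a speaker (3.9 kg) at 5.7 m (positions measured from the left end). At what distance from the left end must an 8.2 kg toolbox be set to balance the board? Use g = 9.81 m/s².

Sum moments about the fulcrum (at 2.9 m from the left end) (the support reaction has zero arm there).
Paint can: 2.6 × 9.81 = 25.51 N down at 1.7 m → arm 1.2 m, τ = 25.51 × 1.2 = 30.61 N·m counterclockwise.
Speaker: 3.9 × 9.81 = 38.26 N down at 5.7 m → arm 2.8 m, τ = 38.26 × 2.8 = 107.1 N·m clockwise.
Net moment of existing loads = 76.49 N·m clockwise.
The toolbox weighs 8.2 × 9.81 = 80.44 N and must supply an equal counterclockwise moment, so its lever arm about the fulcrum is 76.49 / 80.44 = 0.951 m.
That puts it at 2.9 − 0.951 = 1.95 m from the left end.

x ≈ 1.95 m from the left end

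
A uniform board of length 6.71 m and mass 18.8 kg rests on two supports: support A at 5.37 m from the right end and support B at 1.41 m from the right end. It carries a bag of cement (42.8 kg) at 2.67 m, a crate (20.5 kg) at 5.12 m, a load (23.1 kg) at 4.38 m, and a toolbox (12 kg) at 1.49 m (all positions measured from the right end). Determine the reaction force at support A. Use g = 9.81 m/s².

R_A ≈ 585 N

About support B:
Beam weight: 18.8 × 9.81 = 184.4 N down at 3.355 m → arm 1.945 m, τ = 184.4 × 1.945 = 358.7 N·m counterclockwise.
Bag of cement: 42.8 × 9.81 = 419.9 N down at 2.67 m → arm 1.26 m, τ = 419.9 × 1.26 = 529.1 N·m counterclockwise.
Crate: 20.5 × 9.81 = 201.1 N down at 5.12 m → arm 3.71 m, τ = 201.1 × 3.71 = 746.1 N·m counterclockwise.
Load: 23.1 × 9.81 = 226.6 N down at 4.38 m → arm 2.97 m, τ = 226.6 × 2.97 = 673 N·m counterclockwise.
Toolbox: 12 × 9.81 = 117.7 N down at 1.49 m → arm 0.08 m, τ = 117.7 × 0.08 = 9.416 N·m counterclockwise.
Net load moment about support B = 2316 N·m counterclockwise.
Reaction R at support A is upward at 5.37 m, arm 3.96 m → moment R × 3.96 clockwise.
Setting net torque to zero: R × 3.96 = 2316 → R = 585 N.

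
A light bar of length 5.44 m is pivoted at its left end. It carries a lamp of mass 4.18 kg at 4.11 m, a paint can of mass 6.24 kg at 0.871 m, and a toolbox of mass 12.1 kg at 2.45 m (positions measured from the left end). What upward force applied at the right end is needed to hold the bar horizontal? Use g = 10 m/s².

F ≈ 96.1 N

Choose the left end as the axis so the unknown pivot reaction has zero arm there.
Lamp: 4.18 × 10 = 41.8 N down at 4.11 m → arm 4.11 m, τ = 41.8 × 4.11 = 171.8 N·m clockwise.
Paint can: 6.24 × 10 = 62.4 N down at 0.871 m → arm 0.871 m, τ = 62.4 × 0.871 = 54.35 N·m clockwise.
Toolbox: 12.1 × 10 = 121 N down at 2.45 m → arm 2.45 m, τ = 121 × 2.45 = 296.5 N·m clockwise.
Net moment of the loads = 522.6 N·m clockwise.
The upward force F acts at the right end, arm 5.44 m, giving F × 5.44 counterclockwise.
Στ = 0 ⇒ F × 5.44 = 522.6 ⇒ F = 522.6 / 5.44 = 96.1 N.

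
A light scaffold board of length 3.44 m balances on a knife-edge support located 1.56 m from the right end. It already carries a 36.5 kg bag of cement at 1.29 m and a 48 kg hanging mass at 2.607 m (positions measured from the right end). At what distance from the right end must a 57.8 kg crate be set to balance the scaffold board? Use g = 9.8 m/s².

x ≈ 0.861 m from the right end

Take moments about the knife-edge support (at 1.56 m from the right end).
Bag of cement: 36.5 × 9.8 = 357.7 N down at 1.29 m → arm 0.27 m, τ = 357.7 × 0.27 = 96.58 N·m clockwise.
Hanging mass: 48 × 9.8 = 470.4 N down at 2.607 m → arm 1.047 m, τ = 470.4 × 1.047 = 492.5 N·m counterclockwise.
Net moment of existing loads = 395.9 N·m counterclockwise.
The crate weighs 57.8 × 9.8 = 566.4 N and must supply an equal clockwise moment, so its lever arm about the knife-edge support is 395.9 / 566.4 = 0.699 m.
That puts it at 1.56 − 0.699 = 0.861 m from the right end.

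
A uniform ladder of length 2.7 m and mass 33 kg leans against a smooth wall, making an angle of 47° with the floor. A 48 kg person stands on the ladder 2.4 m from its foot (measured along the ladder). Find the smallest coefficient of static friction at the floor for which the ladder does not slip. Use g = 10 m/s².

μ_min ≈ 0.681

Sum moments about the foot of the ladder (the floor normal and friction both act there and drop out).
Ladder weight 33×10 = 330 N acts at 1.35 m along the ladder; its horizontal arm is 1.35·cos47° = 0.9207 m → τ = 303.8 N·m clockwise.
Person: 48×10 = 480 N at 2.4 m → arm 1.637 m → τ = 785.8 N·m clockwise.
Wall normal N acts horizontally at the top; its moment arm is the height L sinθ = 2.7·sin47° = 1.975 m, counterclockwise.
For rotational equilibrium, N × 1.975 = 1090, so N = 551.9 N.
ΣFx = 0 ⇒ f = N_wall = 551.9 N. ΣFy = 0 ⇒ N_floor = 810 N.
μ_min = f / N_floor = 551.9 / 810 = 0.681.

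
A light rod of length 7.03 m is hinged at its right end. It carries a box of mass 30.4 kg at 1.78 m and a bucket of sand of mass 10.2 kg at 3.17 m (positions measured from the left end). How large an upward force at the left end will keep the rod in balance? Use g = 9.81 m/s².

F ≈ 278 N

About the right end:
Box: 30.4 × 9.81 = 298.2 N down at 1.78 m → arm 5.25 m, τ = 298.2 × 5.25 = 1566 N·m counterclockwise.
Bucket of sand: 10.2 × 9.81 = 100.1 N down at 3.17 m → arm 3.86 m, τ = 100.1 × 3.86 = 386.4 N·m counterclockwise.
Net moment of the loads = 1952 N·m counterclockwise.
The upward force F acts at the left end, arm 7.03 m, giving F × 7.03 clockwise.
Balancing moments: F × 7.03 = 1952, giving F = 1952 / 7.03 = 278 N.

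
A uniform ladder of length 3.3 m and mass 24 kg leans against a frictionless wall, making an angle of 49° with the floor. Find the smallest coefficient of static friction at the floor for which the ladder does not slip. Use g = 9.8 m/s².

About the foot of the ladder:
Ladder weight 24×9.8 = 235.2 N acts at 1.65 m along the ladder; its horizontal arm is 1.65·cos49° = 1.082 m → τ = 254.5 N·m clockwise.
Wall normal N acts horizontally at the top; its moment arm is the height L sinθ = 3.3·sin49° = 2.491 m, counterclockwise.
Setting net torque to zero: N × 2.491 = 254.5 → N = 102.2 N.
ΣFx = 0 ⇒ f = N_wall = 102.2 N. ΣFy = 0 ⇒ N_floor = 235.2 N.
μ_min = f / N_floor = 102.2 / 235.2 = 0.435.

μ_min ≈ 0.435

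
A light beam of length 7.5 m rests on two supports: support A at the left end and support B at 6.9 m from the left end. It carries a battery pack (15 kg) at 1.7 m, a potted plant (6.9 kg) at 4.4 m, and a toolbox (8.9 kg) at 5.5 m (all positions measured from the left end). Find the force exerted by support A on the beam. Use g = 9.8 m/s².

About support B:
Battery pack: 15 × 9.8 = 147 N down at 1.7 m → arm 5.2 m, τ = 147 × 5.2 = 764.4 N·m counterclockwise.
Potted plant: 6.9 × 9.8 = 67.62 N down at 4.4 m → arm 2.5 m, τ = 67.62 × 2.5 = 169.1 N·m counterclockwise.
Toolbox: 8.9 × 9.8 = 87.22 N down at 5.5 m → arm 1.4 m, τ = 87.22 × 1.4 = 122.1 N·m counterclockwise.
Net load moment about support B = 1056 N·m counterclockwise.
Reaction R at support A is upward at 0 m, arm 6.9 m → moment R × 6.9 clockwise.
For rotational equilibrium, R × 6.9 = 1056, so R = 153 N.

R_A ≈ 153 N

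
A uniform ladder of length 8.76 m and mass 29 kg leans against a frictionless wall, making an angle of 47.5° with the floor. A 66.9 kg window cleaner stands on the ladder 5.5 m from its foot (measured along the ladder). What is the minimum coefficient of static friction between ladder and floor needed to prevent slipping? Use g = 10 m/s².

Sum moments about the foot of the ladder (the floor normal and friction both act there and drop out).
Ladder weight 29×10 = 290 N acts at 4.38 m along the ladder; its horizontal arm is 4.38·cos47.5° = 2.959 m → τ = 858.1 N·m clockwise.
Window cleaner: 66.9×10 = 669 N at 5.5 m → arm 3.716 m → τ = 2486 N·m clockwise.
Wall normal N acts horizontally at the top; its moment arm is the height L sinθ = 8.76·sin47.5° = 6.459 m, counterclockwise.
Setting net torque to zero: N × 6.459 = 3344 → N = 517.7 N.
ΣFx = 0 ⇒ f = N_wall = 517.7 N. ΣFy = 0 ⇒ N_floor = 959 N.
μ_min = f / N_floor = 517.7 / 959 = 0.54.

μ_min ≈ 0.54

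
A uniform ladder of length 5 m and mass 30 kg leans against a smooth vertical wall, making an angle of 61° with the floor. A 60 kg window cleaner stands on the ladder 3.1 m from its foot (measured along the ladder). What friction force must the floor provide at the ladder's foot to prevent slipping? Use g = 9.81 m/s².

f ≈ 284 N

Sum moments about the foot of the ladder (the floor normal and friction both act there and drop out).
Ladder weight 30×9.81 = 294.3 N acts at 2.5 m along the ladder; its horizontal arm is 2.5·cos61° = 1.212 m → τ = 356.7 N·m clockwise.
Window cleaner: 60×9.81 = 588.6 N at 3.1 m → arm 1.503 m → τ = 884.7 N·m clockwise.
Wall normal N acts horizontally at the top; its moment arm is the height L sinθ = 5·sin61° = 4.373 m, counterclockwise.
Στ = 0 ⇒ N × 4.373 = 1241 ⇒ N = 284 N.
ΣFx = 0: friction at the foot balances the wall's push, so f = N_wall = 284 N.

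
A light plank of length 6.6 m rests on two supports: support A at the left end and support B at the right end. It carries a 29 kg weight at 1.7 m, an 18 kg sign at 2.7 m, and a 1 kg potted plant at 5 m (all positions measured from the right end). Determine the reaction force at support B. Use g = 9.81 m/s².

About support A:
Weight: 29 × 9.81 = 284.5 N down at 1.7 m → arm 4.9 m, τ = 284.5 × 4.9 = 1394 N·m clockwise.
Sign: 18 × 9.81 = 176.6 N down at 2.7 m → arm 3.9 m, τ = 176.6 × 3.9 = 688.7 N·m clockwise.
Potted plant: 1 × 9.81 = 9.81 N down at 5 m → arm 1.6 m, τ = 9.81 × 1.6 = 15.7 N·m clockwise.
Net load moment about support A = 2098 N·m clockwise.
Reaction R at support B is upward at 0 m, arm 6.6 m → moment R × 6.6 counterclockwise.
Balancing moments: R × 6.6 = 2098, giving R = 318 N.

R_B ≈ 318 N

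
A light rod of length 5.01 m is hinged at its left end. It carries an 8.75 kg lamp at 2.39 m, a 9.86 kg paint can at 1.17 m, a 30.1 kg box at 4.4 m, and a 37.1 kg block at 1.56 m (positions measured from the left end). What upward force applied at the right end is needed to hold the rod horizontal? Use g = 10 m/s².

Sum moments about the left end (the unknown pivot reaction has zero arm there).
Lamp: 8.75 × 10 = 87.5 N down at 2.39 m → arm 2.39 m, τ = 87.5 × 2.39 = 209.1 N·m clockwise.
Paint can: 9.86 × 10 = 98.6 N down at 1.17 m → arm 1.17 m, τ = 98.6 × 1.17 = 115.4 N·m clockwise.
Box: 30.1 × 10 = 301 N down at 4.4 m → arm 4.4 m, τ = 301 × 4.4 = 1324 N·m clockwise.
Block: 37.1 × 10 = 371 N down at 1.56 m → arm 1.56 m, τ = 371 × 1.56 = 578.8 N·m clockwise.
Net moment of the loads = 2227 N·m clockwise.
The upward force F acts at the right end, arm 5.01 m, giving F × 5.01 counterclockwise.
Balancing moments: F × 5.01 = 2227, giving F = 2227 / 5.01 = 445 N.

F ≈ 445 N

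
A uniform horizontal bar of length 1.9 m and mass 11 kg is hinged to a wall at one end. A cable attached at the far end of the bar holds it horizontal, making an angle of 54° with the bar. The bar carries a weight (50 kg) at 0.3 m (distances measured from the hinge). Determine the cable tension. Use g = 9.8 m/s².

Take moments about the hinge.
Beam weight: 11 × 9.8 = 107.8 N down at 0.95 m → arm 0.95 m, τ = 107.8 × 0.95 = 102.4 N·m clockwise.
Weight: 50 × 9.8 = 490 N down at 0.3 m → arm 0.3 m, τ = 490 × 0.3 = 147 N·m clockwise.
Total clockwise load moment = 249.4 N·m.
The cable tension T acts at 1.9 m; only its component perpendicular to the bar, T sinθ, produces torque. sin 54° = 0.809.
Setting net torque to zero: T × 1.9 × 0.809 = 249.4 → T = 249.4 / 1.537 = 162 N.

T ≈ 162 N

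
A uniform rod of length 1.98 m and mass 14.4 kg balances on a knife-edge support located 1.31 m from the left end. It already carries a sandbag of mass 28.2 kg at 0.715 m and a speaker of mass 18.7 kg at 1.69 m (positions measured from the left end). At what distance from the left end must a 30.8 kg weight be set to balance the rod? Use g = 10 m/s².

x ≈ 1.77 m from the left end

Taking torques about the knife-edge support (at 1.31 m from the left end):
Beam weight: 14.4 × 10 = 144 N down at 0.99 m → arm 0.32 m, τ = 144 × 0.32 = 46.08 N·m counterclockwise.
Sandbag: 28.2 × 10 = 282 N down at 0.715 m → arm 0.595 m, τ = 282 × 0.595 = 167.8 N·m counterclockwise.
Speaker: 18.7 × 10 = 187 N down at 1.69 m → arm 0.38 m, τ = 187 × 0.38 = 71.06 N·m clockwise.
Net moment of existing loads = 142.8 N·m counterclockwise.
The weight weighs 30.8 × 10 = 308 N and must supply an equal clockwise moment, so its lever arm about the knife-edge support is 142.8 / 308 = 0.464 m.
That puts it at 1.31 + 0.464 = 1.77 m from the left end.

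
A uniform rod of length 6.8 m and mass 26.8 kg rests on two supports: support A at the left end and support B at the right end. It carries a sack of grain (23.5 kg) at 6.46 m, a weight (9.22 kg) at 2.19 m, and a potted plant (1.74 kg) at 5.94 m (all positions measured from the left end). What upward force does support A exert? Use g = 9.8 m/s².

Take moments about support B.
Beam weight: 26.8 × 9.8 = 262.6 N down at 3.4 m → arm 3.4 m, τ = 262.6 × 3.4 = 892.8 N·m counterclockwise.
Sack of grain: 23.5 × 9.8 = 230.3 N down at 6.46 m → arm 0.34 m, τ = 230.3 × 0.34 = 78.3 N·m counterclockwise.
Weight: 9.22 × 9.8 = 90.36 N down at 2.19 m → arm 4.61 m, τ = 90.36 × 4.61 = 416.6 N·m counterclockwise.
Potted plant: 1.74 × 9.8 = 17.05 N down at 5.94 m → arm 0.86 m, τ = 17.05 × 0.86 = 14.66 N·m counterclockwise.
Net load moment about support B = 1402 N·m counterclockwise.
Reaction R at support A is upward at 0 m, arm 6.8 m → moment R × 6.8 clockwise.
Στ = 0 ⇒ R × 6.8 = 1402 ⇒ R = 206 N.

R_A ≈ 206 N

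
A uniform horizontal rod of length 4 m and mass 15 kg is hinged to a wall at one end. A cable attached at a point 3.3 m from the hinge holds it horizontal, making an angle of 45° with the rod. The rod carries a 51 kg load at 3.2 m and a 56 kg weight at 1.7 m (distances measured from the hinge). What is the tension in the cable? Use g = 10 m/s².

T ≈ 1240 N

Sum moments about the hinge (the unknown hinge reaction has zero arm there).
Beam weight: 15 × 10 = 150 N down at 2 m → arm 2 m, τ = 150 × 2 = 300 N·m clockwise.
Load: 51 × 10 = 510 N down at 3.2 m → arm 3.2 m, τ = 510 × 3.2 = 1632 N·m clockwise.
Weight: 56 × 10 = 560 N down at 1.7 m → arm 1.7 m, τ = 560 × 1.7 = 952 N·m clockwise.
Total clockwise load moment = 2884 N·m.
The cable tension T acts at 3.3 m; only its component perpendicular to the rod, T sinθ, produces torque. sin 45° = 0.7071.
Setting net torque to zero: T × 3.3 × 0.7071 = 2884 → T = 2884 / 2.333 = 1240 N.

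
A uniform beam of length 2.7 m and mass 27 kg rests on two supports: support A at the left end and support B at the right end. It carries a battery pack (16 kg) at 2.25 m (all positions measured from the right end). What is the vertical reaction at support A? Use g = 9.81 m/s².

Take moments about support B.
Beam weight: 27 × 9.81 = 264.9 N down at 1.35 m → arm 1.35 m, τ = 264.9 × 1.35 = 357.6 N·m counterclockwise.
Battery pack: 16 × 9.81 = 157 N down at 2.25 m → arm 2.25 m, τ = 157 × 2.25 = 353.2 N·m counterclockwise.
Net load moment about support B = 710.8 N·m counterclockwise.
Reaction R at support A is upward at 2.7 m, arm 2.7 m → moment R × 2.7 clockwise.
For rotational equilibrium, R × 2.7 = 710.8, so R = 263 N.

R_A ≈ 263 N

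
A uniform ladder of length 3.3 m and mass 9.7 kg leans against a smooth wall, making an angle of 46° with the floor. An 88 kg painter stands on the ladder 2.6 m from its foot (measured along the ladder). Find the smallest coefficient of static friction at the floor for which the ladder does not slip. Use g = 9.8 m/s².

Choose the foot of the ladder as the axis so the floor normal and friction both act there and drop out.
Ladder weight 9.7×9.8 = 95.06 N acts at 1.65 m along the ladder; its horizontal arm is 1.65·cos46° = 1.146 m → τ = 108.9 N·m clockwise.
Painter: 88×9.8 = 862.4 N at 2.6 m → arm 1.806 m → τ = 1557 N·m clockwise.
Wall normal N acts horizontally at the top; its moment arm is the height L sinθ = 3.3·sin46° = 2.374 m, counterclockwise.
Balancing moments: N × 2.374 = 1666, giving N = 701.8 N.
ΣFx = 0 ⇒ f = N_wall = 701.8 N. ΣFy = 0 ⇒ N_floor = 957.5 N.
μ_min = f / N_floor = 701.8 / 957.5 = 0.733.

μ_min ≈ 0.733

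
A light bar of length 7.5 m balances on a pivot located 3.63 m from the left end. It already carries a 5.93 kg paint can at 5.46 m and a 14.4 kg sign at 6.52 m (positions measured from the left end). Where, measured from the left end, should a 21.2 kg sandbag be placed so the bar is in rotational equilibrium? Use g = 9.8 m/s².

x ≈ 1.16 m from the left end

Take moments about the pivot (at 3.63 m from the left end).
Paint can: 5.93 × 9.8 = 58.11 N down at 5.46 m → arm 1.83 m, τ = 58.11 × 1.83 = 106.3 N·m clockwise.
Sign: 14.4 × 9.8 = 141.1 N down at 6.52 m → arm 2.89 m, τ = 141.1 × 2.89 = 407.8 N·m clockwise.
Net moment of existing loads = 514.1 N·m clockwise.
The sandbag weighs 21.2 × 9.8 = 207.8 N and must supply an equal counterclockwise moment, so its lever arm about the pivot is 514.1 / 207.8 = 2.47 m.
That puts it at 3.63 − 2.47 = 1.16 m from the left end.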